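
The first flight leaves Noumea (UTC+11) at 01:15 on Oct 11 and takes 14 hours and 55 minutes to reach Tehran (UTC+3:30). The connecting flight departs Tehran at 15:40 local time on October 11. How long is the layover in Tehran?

7 hours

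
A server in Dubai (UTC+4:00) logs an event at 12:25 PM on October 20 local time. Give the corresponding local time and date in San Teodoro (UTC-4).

4:25 AM on Oct 20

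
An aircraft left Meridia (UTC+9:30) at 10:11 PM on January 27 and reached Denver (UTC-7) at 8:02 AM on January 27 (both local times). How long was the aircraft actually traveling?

2 hours 21 minutes

Departure in UTC: 10:11 PM − 9:30 = 12:41 PM on Jan 27.
Arrival in UTC: 8:02 AM + 7:00 = 3:02 PM on Jan 27.
Elapsed = 3:02 PM − 12:41 PM = 2 hours 21 minutes.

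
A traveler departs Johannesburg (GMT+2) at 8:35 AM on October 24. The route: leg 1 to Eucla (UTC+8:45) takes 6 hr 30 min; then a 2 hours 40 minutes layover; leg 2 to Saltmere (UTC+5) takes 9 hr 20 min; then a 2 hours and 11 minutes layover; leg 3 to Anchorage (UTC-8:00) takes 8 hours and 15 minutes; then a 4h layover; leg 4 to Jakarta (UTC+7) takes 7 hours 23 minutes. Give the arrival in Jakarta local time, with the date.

5:54 AM on October 26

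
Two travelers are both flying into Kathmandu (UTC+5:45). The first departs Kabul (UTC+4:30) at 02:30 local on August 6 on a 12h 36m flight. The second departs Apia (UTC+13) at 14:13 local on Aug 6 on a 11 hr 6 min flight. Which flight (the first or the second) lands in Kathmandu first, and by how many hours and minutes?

Flight 1 in UTC: 02:30 − 4:30 = 22:00 on Aug 5.
+12 hours and 36 minutes → arrive 10:36 UTC on Aug 6.
Flight 2 in UTC: 14:13 − 13:00 = 01:13 on Aug 6.
+11 hours and 6 minutes → arrive 12:19 UTC on Aug 6.
Flight 1 lands earlier by 1 hour 43 minutes.

the first, by 1 hour 43 minutes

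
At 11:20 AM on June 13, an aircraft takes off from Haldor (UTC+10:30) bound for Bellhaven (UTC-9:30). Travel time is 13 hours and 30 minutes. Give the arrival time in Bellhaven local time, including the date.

4:50 AM on June 13

Convert departure to UTC: 11:20 AM − 10:30 = 12:50 AM UTC on Jun 13.
Add 13 hours and 30 minutes travel time → 2:20 PM UTC.
Bellhaven is UTC−9:30, so local arrival = 2:20 PM − 9:30 = 4:50 AM on Jun 13.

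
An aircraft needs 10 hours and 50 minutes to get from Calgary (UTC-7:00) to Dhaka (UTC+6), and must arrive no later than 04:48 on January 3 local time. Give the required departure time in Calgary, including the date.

Target arrival in UTC: 04:48 − 6:00 = 22:48 on Jan 2.
Subtract 10 hours and 50 minutes → departure 11:58 UTC on Jan 2.
Calgary is UTC−7:00: 11:58 − 7:00 = 04:58 on Jan 2.

04:58 on Jan 2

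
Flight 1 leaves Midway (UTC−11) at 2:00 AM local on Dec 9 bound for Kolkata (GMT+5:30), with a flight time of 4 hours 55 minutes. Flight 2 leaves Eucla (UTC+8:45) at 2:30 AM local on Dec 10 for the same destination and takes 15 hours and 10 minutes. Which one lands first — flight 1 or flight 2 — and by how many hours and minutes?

the first, by 15 hours

Flight 1 in UTC: 2:00 AM + 11:00 = 1:00 PM on Dec 9.
+4 hours and 55 minutes → arrive 5:55 PM UTC on Dec 9.
Flight 2 in UTC: 2:30 AM − 8:45 = 5:45 PM on Dec 9.
+15 hours 10 minutes → arrive 8:55 AM UTC on Dec 10.
Flight 1 lands earlier by 15 hours.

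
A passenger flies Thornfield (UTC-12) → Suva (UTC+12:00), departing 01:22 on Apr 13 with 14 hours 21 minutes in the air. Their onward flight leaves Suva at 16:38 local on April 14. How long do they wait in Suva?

55 minutes

Convert departure to UTC: 01:22 + 12:00 = 13:22 UTC on Apr 13.
Add 14 hours 21 minutes flight time → 03:43 UTC (Apr 14).
Suva is UTC+12:00, so local arrival = 03:43 + 12:00 = 15:43 on Apr 14.
Layover = 16:38 − 15:43 = 55 minutes.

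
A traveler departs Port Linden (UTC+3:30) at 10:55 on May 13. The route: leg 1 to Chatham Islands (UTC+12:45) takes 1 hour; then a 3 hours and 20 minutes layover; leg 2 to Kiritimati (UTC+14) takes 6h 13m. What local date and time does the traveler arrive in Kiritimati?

07:58 on May 14

Convert departure to UTC: 10:55 − 3:30 = 07:25 UTC on May 13.
Add 1 hour leg 1 → 08:25 UTC.
Add 3 hours 20 minutes layover in Chatham Islands → 11:45 UTC.
Add 6 hours 13 minutes leg 2 → 17:58 UTC.
Kiritimati is UTC+14:00, so local arrival = 17:58 + 14:00 = 07:58 on May 14.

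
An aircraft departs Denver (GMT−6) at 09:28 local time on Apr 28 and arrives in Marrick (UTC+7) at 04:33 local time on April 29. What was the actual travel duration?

6 hours 5 minutes

Departure in UTC: 09:28 + 6:00 = 15:28 on Apr 28.
Arrival in UTC: 04:33 − 7:00 = 21:33 on Apr 28.
Elapsed = 21:33 − 15:28 = 6 hours 5 minutes.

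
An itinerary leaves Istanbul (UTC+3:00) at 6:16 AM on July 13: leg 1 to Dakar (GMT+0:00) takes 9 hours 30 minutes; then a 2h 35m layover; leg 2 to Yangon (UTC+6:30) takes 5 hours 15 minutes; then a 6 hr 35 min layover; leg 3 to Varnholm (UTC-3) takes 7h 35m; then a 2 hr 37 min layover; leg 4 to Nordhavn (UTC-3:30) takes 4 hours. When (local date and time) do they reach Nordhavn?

Convert departure to UTC: 6:16 AM − 3:00 = 3:16 AM UTC on Jul 13.
Add 9 hours and 30 minutes leg 1 → 12:46 PM UTC.
Add 2 hours 35 minutes layover in Dakar → 3:21 PM UTC.
Add 5 hours 15 minutes leg 2 → 8:36 PM UTC.
Add 6 hours and 35 minutes layover in Yangon → 3:11 AM UTC (Jul 14).
Add 7 hours and 35 minutes leg 3 → 10:46 AM UTC.
Add 2 hours and 37 minutes layover in Varnholm → 1:23 PM UTC.
Add 4 hours leg 4 → 5:23 PM UTC.
Nordhavn is UTC−3:30, so local arrival = 5:23 PM − 3:30 = 1:53 PM on Jul 14.

1:53 PM on Jul 14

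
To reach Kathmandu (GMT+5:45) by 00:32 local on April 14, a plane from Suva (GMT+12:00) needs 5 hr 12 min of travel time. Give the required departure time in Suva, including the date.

01:35 on April 14

Target arrival in UTC: 00:32 − 5:45 = 18:47 on Apr 13.
Subtract 5 hours 12 minutes → departure 13:35 UTC on Apr 13.
Suva is UTC+12:00: 13:35 + 12:00 = 01:35 on Apr 14.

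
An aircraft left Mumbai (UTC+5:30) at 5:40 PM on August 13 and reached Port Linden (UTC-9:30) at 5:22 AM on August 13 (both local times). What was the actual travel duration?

Port Linden is 15:00 behind Mumbai.
Clock-face elapsed time (ignoring zones) is −12 hours 18 minutes.
Actual elapsed = −12 hours 18 minutes + 15:00 = 2 hours 42 minutes.

2 hours 42 minutes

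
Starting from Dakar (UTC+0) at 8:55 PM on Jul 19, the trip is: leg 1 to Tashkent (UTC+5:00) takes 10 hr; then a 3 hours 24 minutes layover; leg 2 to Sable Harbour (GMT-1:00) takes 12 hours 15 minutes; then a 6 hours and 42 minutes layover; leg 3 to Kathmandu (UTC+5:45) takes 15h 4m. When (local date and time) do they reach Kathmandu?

2:05 AM on Jul 22

Dakar is at UTC+0, so departure is already 8:55 PM UTC on Jul 19.
Add 10 hours leg 1 → 6:55 AM UTC (Jul 20).
Add 3 hours 24 minutes layover in Tashkent → 10:19 AM UTC.
Add 12 hours 15 minutes leg 2 → 10:34 PM UTC.
Add 6 hours and 42 minutes layover in Sable Harbour → 5:16 AM UTC (Jul 21).
Add 15 hours and 4 minutes leg 3 → 8:20 PM UTC.
Kathmandu is UTC+5:45, so local arrival = 8:20 PM + 5:45 = 2:05 AM on Jul 22.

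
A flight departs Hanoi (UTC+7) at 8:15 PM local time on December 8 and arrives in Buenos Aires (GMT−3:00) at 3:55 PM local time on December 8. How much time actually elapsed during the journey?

Departure in UTC: 8:15 PM − 7:00 = 1:15 PM on Dec 8.
Arrival in UTC: 3:55 PM + 3:00 = 6:55 PM on Dec 8.
Elapsed = 6:55 PM − 1:15 PM = 5 hours 40 minutes.

5 hours 40 minutes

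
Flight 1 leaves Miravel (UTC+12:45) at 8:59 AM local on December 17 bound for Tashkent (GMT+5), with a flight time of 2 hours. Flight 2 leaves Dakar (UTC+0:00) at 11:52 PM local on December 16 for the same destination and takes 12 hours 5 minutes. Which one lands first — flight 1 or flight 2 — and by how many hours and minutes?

Flight 1 in UTC: 8:59 AM − 12:45 = 8:14 PM on Dec 16.
+2 hours → arrive 10:14 PM UTC on Dec 16.
Flight 2 departs at 11:52 PM UTC (Dec 16).
+12 hours 5 minutes → arrive 11:57 AM UTC on Dec 17.
Flight 1 lands earlier by 13 hours 43 minutes.

the first, by 13 hours 43 minutes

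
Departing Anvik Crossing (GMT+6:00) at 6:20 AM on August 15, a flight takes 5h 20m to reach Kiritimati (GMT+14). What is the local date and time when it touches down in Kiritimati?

Convert departure to UTC: 6:20 AM − 6:00 = 12:20 AM UTC on Aug 15.
Add 5 hours 20 minutes travel time → 5:40 AM UTC.
Kiritimati is UTC+14:00, so local arrival = 5:40 AM + 14:00 = 7:40 PM on Aug 15.

7:40 PM on August 15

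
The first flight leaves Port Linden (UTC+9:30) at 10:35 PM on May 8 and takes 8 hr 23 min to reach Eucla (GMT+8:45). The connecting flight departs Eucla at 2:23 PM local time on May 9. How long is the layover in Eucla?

8 hours 10 minutes

Convert departure to UTC: 10:35 PM − 9:30 = 1:05 PM UTC on May 8.
Add 8 hours and 23 minutes flight time → 9:28 PM UTC.
Eucla is UTC+8:45, so local arrival = 9:28 PM + 8:45 = 6:13 AM on May 9.
Layover = 2:23 PM − 6:13 AM = 8 hours 10 minutes.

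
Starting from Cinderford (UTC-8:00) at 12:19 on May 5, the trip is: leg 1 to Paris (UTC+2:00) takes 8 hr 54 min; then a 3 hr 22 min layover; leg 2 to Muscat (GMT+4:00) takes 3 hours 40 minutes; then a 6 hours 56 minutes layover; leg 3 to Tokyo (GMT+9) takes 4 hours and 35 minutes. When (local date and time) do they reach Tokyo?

08:46 on May 7

Convert departure to UTC: 12:19 + 8:00 = 20:19 UTC on May 5.
Add 8 hours and 54 minutes leg 1 → 05:13 UTC (May 6).
Add 3 hours 22 minutes layover in Paris → 08:35 UTC.
Add 3 hours and 40 minutes leg 2 → 12:15 UTC.
Add 6 hours 56 minutes layover in Muscat → 19:11 UTC.
Add 4 hours and 35 minutes leg 3 → 23:46 UTC.
Tokyo is UTC+9:00, so local arrival = 23:46 + 9:00 = 08:46 on May 7.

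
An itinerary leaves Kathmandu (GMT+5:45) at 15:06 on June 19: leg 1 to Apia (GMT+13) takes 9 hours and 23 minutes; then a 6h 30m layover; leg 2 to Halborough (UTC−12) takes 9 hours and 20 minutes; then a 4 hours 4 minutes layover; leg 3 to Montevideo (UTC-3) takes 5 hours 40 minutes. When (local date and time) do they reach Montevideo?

Convert departure to UTC: 15:06 − 5:45 = 09:21 UTC on Jun 19.
Add 9 hours 23 minutes leg 1 → 18:44 UTC.
Add 6 hours 30 minutes layover in Apia → 01:14 UTC (Jun 20).
Add 9 hours 20 minutes leg 2 → 10:34 UTC.
Add 4 hours 4 minutes layover in Halborough → 14:38 UTC.
Add 5 hours 40 minutes leg 3 → 20:18 UTC.
Montevideo is UTC−3:00, so local arrival = 20:18 − 3:00 = 17:18 on Jun 20.

17:18 on June 20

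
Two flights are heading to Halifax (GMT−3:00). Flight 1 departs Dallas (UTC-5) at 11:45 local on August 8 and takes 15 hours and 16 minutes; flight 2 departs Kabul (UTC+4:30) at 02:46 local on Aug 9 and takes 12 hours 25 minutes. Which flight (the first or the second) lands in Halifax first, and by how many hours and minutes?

the first, by 2 hours 40 minutes

Flight 1 in UTC: 11:45 + 5:00 = 16:45 on Aug 8.
+15 hours 16 minutes → arrive 08:01 UTC on Aug 9.
Flight 2 in UTC: 02:46 − 4:30 = 22:16 on Aug 8.
+12 hours 25 minutes → arrive 10:41 UTC on Aug 9.
Flight 1 lands earlier by 2 hours 40 minutes.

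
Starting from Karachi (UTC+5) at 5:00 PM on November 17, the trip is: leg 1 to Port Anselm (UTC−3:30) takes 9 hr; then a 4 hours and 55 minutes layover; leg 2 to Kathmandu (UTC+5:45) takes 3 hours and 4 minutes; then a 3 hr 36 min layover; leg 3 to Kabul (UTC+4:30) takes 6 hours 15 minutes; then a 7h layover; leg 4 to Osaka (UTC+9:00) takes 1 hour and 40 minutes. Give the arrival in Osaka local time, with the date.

8:30 AM on Nov 19

Convert departure to UTC: 5:00 PM − 5:00 = 12:00 PM UTC on Nov 17.
Add 9 hours leg 1 → 9:00 PM UTC.
Add 4 hours and 55 minutes layover in Port Anselm → 1:55 AM UTC (Nov 18).
Add 3 hours 4 minutes leg 2 → 4:59 AM UTC.
Add 3 hours 36 minutes layover in Kathmandu → 8:35 AM UTC.
Add 6 hours 15 minutes leg 3 → 2:50 PM UTC.
Add 7 hours layover in Kabul → 9:50 PM UTC.
Add 1 hour 40 minutes leg 4 → 11:30 PM UTC.
Osaka is UTC+9:00, so local arrival = 11:30 PM + 9:00 = 8:30 AM on Nov 19.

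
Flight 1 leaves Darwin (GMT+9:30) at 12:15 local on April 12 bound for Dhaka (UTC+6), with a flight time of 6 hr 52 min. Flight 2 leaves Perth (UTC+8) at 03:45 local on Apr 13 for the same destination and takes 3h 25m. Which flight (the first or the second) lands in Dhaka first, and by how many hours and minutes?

Flight 1 in UTC: 12:15 − 9:30 = 02:45 on Apr 12.
+6 hours 52 minutes → arrive 09:37 UTC on Apr 12.
Flight 2 in UTC: 03:45 − 8:00 = 19:45 on Apr 12.
+3 hours 25 minutes → arrive 23:10 UTC on Apr 12.
Flight 1 lands earlier by 13 hours 33 minutes.

the first, by 13 hours 33 minutes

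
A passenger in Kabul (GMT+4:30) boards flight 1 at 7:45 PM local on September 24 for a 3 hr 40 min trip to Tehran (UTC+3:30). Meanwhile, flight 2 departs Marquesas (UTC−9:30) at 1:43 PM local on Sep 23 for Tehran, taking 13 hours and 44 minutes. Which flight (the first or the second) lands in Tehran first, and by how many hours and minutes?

the second, by 5 hours 58 minutes

Flight 1 in UTC: 7:45 PM − 4:30 = 3:15 PM on Sep 24.
+3 hours and 40 minutes → arrive 6:55 PM UTC on Sep 24.
Flight 2 in UTC: 1:43 PM + 9:30 = 11:13 PM on Sep 23.
+13 hours and 44 minutes → arrive 12:57 PM UTC on Sep 24.
Flight 2 lands earlier by 5 hours 58 minutes.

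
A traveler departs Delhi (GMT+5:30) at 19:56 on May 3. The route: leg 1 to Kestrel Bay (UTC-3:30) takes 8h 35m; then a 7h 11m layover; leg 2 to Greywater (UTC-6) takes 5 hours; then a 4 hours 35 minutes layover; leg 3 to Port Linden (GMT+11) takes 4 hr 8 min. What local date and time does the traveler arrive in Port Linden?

Convert departure to UTC: 19:56 − 5:30 = 14:26 UTC on May 3.
Add 8 hours and 35 minutes leg 1 → 23:01 UTC.
Add 7 hours and 11 minutes layover in Kestrel Bay → 06:12 UTC (May 4).
Add 5 hours leg 2 → 11:12 UTC.
Add 4 hours 35 minutes layover in Greywater → 15:47 UTC.
Add 4 hours 8 minutes leg 3 → 19:55 UTC.
Port Linden is UTC+11:00, so local arrival = 19:55 + 11:00 = 06:55 on May 5.

06:55 on May 5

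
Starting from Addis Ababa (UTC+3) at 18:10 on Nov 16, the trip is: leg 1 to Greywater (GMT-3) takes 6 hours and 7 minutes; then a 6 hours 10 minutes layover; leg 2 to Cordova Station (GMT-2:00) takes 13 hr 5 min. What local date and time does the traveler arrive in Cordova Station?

Convert departure to UTC: 18:10 − 3:00 = 15:10 UTC on Nov 16.
Add 6 hours 7 minutes leg 1 → 21:17 UTC.
Add 6 hours and 10 minutes layover in Greywater → 03:27 UTC (Nov 17).
Add 13 hours and 5 minutes leg 2 → 16:32 UTC.
Cordova Station is UTC−2:00, so local arrival = 16:32 − 2:00 = 14:32 on Nov 17.

14:32 on November 17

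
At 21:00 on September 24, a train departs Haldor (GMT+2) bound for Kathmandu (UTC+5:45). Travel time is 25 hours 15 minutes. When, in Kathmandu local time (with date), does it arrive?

02:00 on September 26

Kathmandu is 3:45 ahead of Haldor.
After 25 hours 15 minutes it is 22:15 (Sep 25) in Haldor.
Shift by the zone difference: 22:15 + 3:45 = 02:00 on Sep 26 in Kathmandu.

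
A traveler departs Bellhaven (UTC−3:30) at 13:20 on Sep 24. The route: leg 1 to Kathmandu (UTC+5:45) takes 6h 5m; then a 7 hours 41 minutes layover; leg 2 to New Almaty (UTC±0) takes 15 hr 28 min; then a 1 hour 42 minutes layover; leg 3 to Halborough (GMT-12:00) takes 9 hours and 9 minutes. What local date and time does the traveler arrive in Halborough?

20:55 on September 25

Convert departure to UTC: 13:20 + 3:30 = 16:50 UTC on Sep 24.
Add 6 hours and 5 minutes leg 1 → 22:55 UTC.
Add 7 hours and 41 minutes layover in Kathmandu → 06:36 UTC (Sep 25).
Add 15 hours 28 minutes leg 2 → 22:04 UTC.
Add 1 hour and 42 minutes layover in New Almaty → 23:46 UTC.
Add 9 hours and 9 minutes leg 3 → 08:55 UTC (Sep 26).
Halborough is UTC−12:00, so local arrival = 08:55 − 12:00 = 20:55 on Sep 25.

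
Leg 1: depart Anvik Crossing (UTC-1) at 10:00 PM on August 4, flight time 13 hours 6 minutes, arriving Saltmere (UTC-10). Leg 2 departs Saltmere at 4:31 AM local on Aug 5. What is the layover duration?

2 hours 25 minutes

Convert departure to UTC: 10:00 PM + 1:00 = 11:00 PM UTC on Aug 4.
Add 13 hours and 6 minutes flight time → 12:06 PM UTC (Aug 5).
Saltmere is UTC−10:00, so local arrival = 12:06 PM − 10:00 = 2:06 AM on Aug 5.
Layover = 4:31 AM − 2:06 AM = 2 hours 25 minutes.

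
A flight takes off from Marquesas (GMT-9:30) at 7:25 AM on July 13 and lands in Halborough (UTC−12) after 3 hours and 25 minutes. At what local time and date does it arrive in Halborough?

Convert departure to UTC: 7:25 AM + 9:30 = 4:55 PM UTC on Jul 13.
Add 3 hours and 25 minutes travel time → 8:20 PM UTC.
Halborough is UTC−12:00, so local arrival = 8:20 PM − 12:00 = 8:20 AM on Jul 13.

8:20 AM on July 13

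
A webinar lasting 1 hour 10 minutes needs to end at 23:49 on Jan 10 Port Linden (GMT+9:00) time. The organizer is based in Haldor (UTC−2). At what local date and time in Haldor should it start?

11:39 on January 10

Target end time in UTC: 23:49 − 9:00 = 14:49 on Jan 10.
Subtract 1 hour and 10 minutes → start 13:39 UTC on Jan 10.
Haldor is UTC−2:00: 13:39 − 2:00 = 11:39 on Jan 10.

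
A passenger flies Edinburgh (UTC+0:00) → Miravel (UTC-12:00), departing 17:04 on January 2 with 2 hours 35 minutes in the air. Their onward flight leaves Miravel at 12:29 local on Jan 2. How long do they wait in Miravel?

Edinburgh is at UTC+0, so departure is already 17:04 UTC on Jan 2.
Add 2 hours 35 minutes flight time → 19:39 UTC.
Miravel is UTC−12:00, so local arrival = 19:39 − 12:00 = 07:39 on Jan 2.
Layover = 12:29 − 07:39 = 4 hours 50 minutes.

4 hours 50 minutes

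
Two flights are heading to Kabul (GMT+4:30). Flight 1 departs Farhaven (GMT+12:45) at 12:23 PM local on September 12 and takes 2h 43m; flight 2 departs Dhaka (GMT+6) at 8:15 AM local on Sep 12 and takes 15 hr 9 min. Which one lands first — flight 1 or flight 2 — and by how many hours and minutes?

Flight 1 in UTC: 12:23 PM − 12:45 = 11:38 PM on Sep 11.
+2 hours 43 minutes → arrive 2:21 AM UTC on Sep 12.
Flight 2 in UTC: 8:15 AM − 6:00 = 2:15 AM on Sep 12.
+15 hours and 9 minutes → arrive 5:24 PM UTC on Sep 12.
Flight 1 lands earlier by 15 hours 3 minutes.

the first, by 15 hours 3 minutes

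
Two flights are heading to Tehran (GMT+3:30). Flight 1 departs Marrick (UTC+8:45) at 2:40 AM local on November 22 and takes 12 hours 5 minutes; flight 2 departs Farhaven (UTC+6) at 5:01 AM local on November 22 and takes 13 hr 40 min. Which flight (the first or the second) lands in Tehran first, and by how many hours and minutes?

Flight 1 in UTC: 2:40 AM − 8:45 = 5:55 PM on Nov 21.
+12 hours and 5 minutes → arrive 6:00 AM UTC on Nov 22.
Flight 2 in UTC: 5:01 AM − 6:00 = 11:01 PM on Nov 21.
+13 hours and 40 minutes → arrive 12:41 PM UTC on Nov 22.
Flight 1 lands earlier by 6 hours 41 minutes.

the first, by 6 hours 41 minutes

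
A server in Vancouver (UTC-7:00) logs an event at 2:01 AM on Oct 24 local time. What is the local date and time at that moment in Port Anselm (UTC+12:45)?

9:46 PM on October 24

In UTC: 2:01 AM + 7:00 = 9:01 AM on Oct 24.
Port Anselm is UTC+12:45: 9:01 AM + 12:45 = 9:46 PM on Oct 24.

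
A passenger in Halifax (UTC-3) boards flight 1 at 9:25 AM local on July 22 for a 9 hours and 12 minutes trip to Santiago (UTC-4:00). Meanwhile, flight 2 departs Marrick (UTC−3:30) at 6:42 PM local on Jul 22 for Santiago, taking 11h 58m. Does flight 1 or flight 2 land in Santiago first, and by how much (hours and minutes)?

the first, by 12 hours 33 minutes

Flight 1 in UTC: 9:25 AM + 3:00 = 12:25 PM on Jul 22.
+9 hours 12 minutes → arrive 9:37 PM UTC on Jul 22.
Flight 2 in UTC: 6:42 PM + 3:30 = 10:12 PM on Jul 22.
+11 hours and 58 minutes → arrive 10:10 AM UTC on Jul 23.
Flight 1 lands earlier by 12 hours 33 minutes.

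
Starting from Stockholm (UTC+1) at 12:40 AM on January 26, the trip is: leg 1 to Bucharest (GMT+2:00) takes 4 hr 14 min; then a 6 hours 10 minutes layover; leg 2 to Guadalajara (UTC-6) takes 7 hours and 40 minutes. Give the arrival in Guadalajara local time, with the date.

11:44 AM on January 26

Convert departure to UTC: 12:40 AM − 1:00 = 11:40 PM UTC on Jan 25.
Add 4 hours 14 minutes leg 1 → 3:54 AM UTC (Jan 26).
Add 6 hours 10 minutes layover in Bucharest → 10:04 AM UTC.
Add 7 hours and 40 minutes leg 2 → 5:44 PM UTC.
Guadalajara is UTC−6:00, so local arrival = 5:44 PM − 6:00 = 11:44 AM on Jan 26.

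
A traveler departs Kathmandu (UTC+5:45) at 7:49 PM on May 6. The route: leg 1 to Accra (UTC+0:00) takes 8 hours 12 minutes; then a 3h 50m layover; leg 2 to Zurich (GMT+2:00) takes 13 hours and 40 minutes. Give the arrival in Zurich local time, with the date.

5:46 PM on May 7

Convert departure to UTC: 7:49 PM − 5:45 = 2:04 PM UTC on May 6.
Add 8 hours 12 minutes leg 1 → 10:16 PM UTC.
Add 3 hours 50 minutes layover in Accra → 2:06 AM UTC (May 7).
Add 13 hours 40 minutes leg 2 → 3:46 PM UTC.
Zurich is UTC+2:00, so local arrival = 3:46 PM + 2:00 = 5:46 PM on May 7.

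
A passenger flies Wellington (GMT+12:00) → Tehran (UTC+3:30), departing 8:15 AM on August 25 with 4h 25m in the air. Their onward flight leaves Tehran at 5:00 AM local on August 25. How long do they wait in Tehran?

50 minutes

Convert departure to UTC: 8:15 AM − 12:00 = 8:15 PM UTC on Aug 24.
Add 4 hours and 25 minutes flight time → 12:40 AM UTC (Aug 25).
Tehran is UTC+3:30, so local arrival = 12:40 AM + 3:30 = 4:10 AM on Aug 25.
Layover = 5:00 AM − 4:10 AM = 50 minutes.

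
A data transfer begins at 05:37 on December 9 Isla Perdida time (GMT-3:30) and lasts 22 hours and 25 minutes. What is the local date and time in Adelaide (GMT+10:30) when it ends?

18:02 on December 10

Adelaide is 14:00 ahead of Isla Perdida.
After 22 hours and 25 minutes it is 04:02 (Dec 10) in Isla Perdida.
Shift by the zone difference: 04:02 + 14:00 = 18:02 on Dec 10 in Adelaide.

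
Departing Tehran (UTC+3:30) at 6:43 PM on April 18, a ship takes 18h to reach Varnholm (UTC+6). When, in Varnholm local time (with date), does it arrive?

Convert departure to UTC: 6:43 PM − 3:30 = 3:13 PM UTC on Apr 18.
Add 18 hours travel time → 9:13 AM UTC (Apr 19).
Varnholm is UTC+6:00, so local arrival = 9:13 AM + 6:00 = 3:13 PM on Apr 19.

3:13 PM on April 19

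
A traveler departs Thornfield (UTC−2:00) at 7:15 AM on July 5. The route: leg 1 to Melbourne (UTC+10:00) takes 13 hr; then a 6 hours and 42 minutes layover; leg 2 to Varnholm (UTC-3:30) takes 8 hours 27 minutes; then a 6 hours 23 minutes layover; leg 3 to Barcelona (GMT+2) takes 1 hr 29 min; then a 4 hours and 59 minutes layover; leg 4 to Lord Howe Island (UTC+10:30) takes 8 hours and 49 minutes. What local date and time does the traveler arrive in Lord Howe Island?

Convert departure to UTC: 7:15 AM + 2:00 = 9:15 AM UTC on Jul 5.
Add 13 hours leg 1 → 10:15 PM UTC.
Add 6 hours and 42 minutes layover in Melbourne → 4:57 AM UTC (Jul 6).
Add 8 hours 27 minutes leg 2 → 1:24 PM UTC.
Add 6 hours 23 minutes layover in Varnholm → 7:47 PM UTC.
Add 1 hour and 29 minutes leg 3 → 9:16 PM UTC.
Add 4 hours 59 minutes layover in Barcelona → 2:15 AM UTC (Jul 7).
Add 8 hours and 49 minutes leg 4 → 11:04 AM UTC.
Lord Howe Island is UTC+10:30, so local arrival = 11:04 AM + 10:30 = 9:34 PM on Jul 7.

9:34 PM on July 7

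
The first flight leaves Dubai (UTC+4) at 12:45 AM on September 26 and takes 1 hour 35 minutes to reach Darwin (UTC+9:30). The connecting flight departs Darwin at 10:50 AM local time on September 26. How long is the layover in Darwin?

3 hours

Convert departure to UTC: 12:45 AM − 4:00 = 8:45 PM UTC on Sep 25.
Add 1 hour 35 minutes flight time → 10:20 PM UTC.
Darwin is UTC+9:30, so local arrival = 10:20 PM + 9:30 = 7:50 AM on Sep 26.
Layover = 10:50 AM − 7:50 AM = 3 hours.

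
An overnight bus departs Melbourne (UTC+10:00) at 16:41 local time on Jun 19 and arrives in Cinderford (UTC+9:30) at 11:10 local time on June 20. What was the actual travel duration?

Cinderford is 0:30 behind Melbourne.
Clock-face elapsed time (ignoring zones) is 18 hours 29 minutes.
Actual elapsed = 18 hours 29 minutes + 0:30 = 18 hours 59 minutes.

18 hours 59 minutes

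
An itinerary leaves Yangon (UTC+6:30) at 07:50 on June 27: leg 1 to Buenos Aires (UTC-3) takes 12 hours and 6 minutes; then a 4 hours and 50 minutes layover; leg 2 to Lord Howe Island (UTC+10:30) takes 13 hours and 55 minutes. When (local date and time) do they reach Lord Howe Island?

Convert departure to UTC: 07:50 − 6:30 = 01:20 UTC on Jun 27.
Add 12 hours and 6 minutes leg 1 → 13:26 UTC.
Add 4 hours 50 minutes layover in Buenos Aires → 18:16 UTC.
Add 13 hours and 55 minutes leg 2 → 08:11 UTC (Jun 28).
Lord Howe Island is UTC+10:30, so local arrival = 08:11 + 10:30 = 18:41 on Jun 28.

18:41 on June 28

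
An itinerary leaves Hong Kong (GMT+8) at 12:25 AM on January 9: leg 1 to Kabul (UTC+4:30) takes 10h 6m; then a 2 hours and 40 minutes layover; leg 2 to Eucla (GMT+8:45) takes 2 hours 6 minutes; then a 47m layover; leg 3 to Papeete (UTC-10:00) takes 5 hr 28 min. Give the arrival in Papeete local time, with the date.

3:32 AM on Jan 9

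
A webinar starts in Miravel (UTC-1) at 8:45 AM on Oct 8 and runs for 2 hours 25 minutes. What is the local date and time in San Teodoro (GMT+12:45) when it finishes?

Convert start to UTC: 8:45 AM + 1:00 = 9:45 AM UTC on Oct 8.
Add 2 hours 25 minutes duration → 12:10 PM UTC.
San Teodoro is UTC+12:45, so local end time = 12:10 PM + 12:45 = 12:55 AM on Oct 9.

12:55 AM on October 9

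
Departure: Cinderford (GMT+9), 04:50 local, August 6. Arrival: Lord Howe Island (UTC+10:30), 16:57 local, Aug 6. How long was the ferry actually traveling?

10 hours 37 minutes

Departure in UTC: 04:50 − 9:00 = 19:50 on Aug 5.
Arrival in UTC: 16:57 − 10:30 = 06:27 on Aug 6.
Elapsed = 06:27 − 19:50 (+1 day) = 10 hours 37 minutes.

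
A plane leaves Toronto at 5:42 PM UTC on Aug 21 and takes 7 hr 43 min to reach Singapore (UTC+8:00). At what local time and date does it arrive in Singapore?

Departure is given in UTC: 5:42 PM on Aug 21.
Add 7 hours and 43 minutes → 1:25 AM UTC (Aug 22).
Singapore is UTC+8:00: 1:25 AM + 8:00 = 9:25 AM on Aug 22.

9:25 AM on August 22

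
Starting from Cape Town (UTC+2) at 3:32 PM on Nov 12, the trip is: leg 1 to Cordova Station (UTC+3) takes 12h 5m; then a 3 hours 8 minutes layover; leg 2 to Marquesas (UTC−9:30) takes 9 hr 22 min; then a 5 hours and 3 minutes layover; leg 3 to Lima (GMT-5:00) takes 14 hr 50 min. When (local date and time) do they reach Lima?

5:00 AM on November 14

Convert departure to UTC: 3:32 PM − 2:00 = 1:32 PM UTC on Nov 12.
Add 12 hours 5 minutes leg 1 → 1:37 AM UTC (Nov 13).
Add 3 hours 8 minutes layover in Cordova Station → 4:45 AM UTC.
Add 9 hours 22 minutes leg 2 → 2:07 PM UTC.
Add 5 hours 3 minutes layover in Marquesas → 7:10 PM UTC.
Add 14 hours and 50 minutes leg 3 → 10:00 AM UTC (Nov 14).
Lima is UTC−5:00, so local arrival = 10:00 AM − 5:00 = 5:00 AM on Nov 14.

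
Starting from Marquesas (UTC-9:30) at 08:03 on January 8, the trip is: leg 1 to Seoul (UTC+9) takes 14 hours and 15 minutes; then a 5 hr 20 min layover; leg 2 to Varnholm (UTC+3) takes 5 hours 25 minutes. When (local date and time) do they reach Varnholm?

Convert departure to UTC: 08:03 + 9:30 = 17:33 UTC on Jan 8.
Add 14 hours and 15 minutes leg 1 → 07:48 UTC (Jan 9).
Add 5 hours and 20 minutes layover in Seoul → 13:08 UTC.
Add 5 hours and 25 minutes leg 2 → 18:33 UTC.
Varnholm is UTC+3:00, so local arrival = 18:33 + 3:00 = 21:33 on Jan 9.

21:33 on January 9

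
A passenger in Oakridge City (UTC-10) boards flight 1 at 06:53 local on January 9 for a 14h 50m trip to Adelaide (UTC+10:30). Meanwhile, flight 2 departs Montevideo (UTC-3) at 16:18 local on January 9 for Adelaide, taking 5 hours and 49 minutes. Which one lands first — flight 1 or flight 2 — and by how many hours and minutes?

Flight 1 in UTC: 06:53 + 10:00 = 16:53 on Jan 9.
+14 hours 50 minutes → arrive 07:43 UTC on Jan 10.
Flight 2 in UTC: 16:18 + 3:00 = 19:18 on Jan 9.
+5 hours and 49 minutes → arrive 01:07 UTC on Jan 10.
Flight 2 lands earlier by 6 hours 36 minutes.

the second, by 6 hours 36 minutes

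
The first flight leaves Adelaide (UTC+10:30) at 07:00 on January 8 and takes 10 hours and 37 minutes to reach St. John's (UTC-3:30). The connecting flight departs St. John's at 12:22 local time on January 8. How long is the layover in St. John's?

Convert departure to UTC: 07:00 − 10:30 = 20:30 UTC on Jan 7.
Add 10 hours and 37 minutes flight time → 07:07 UTC (Jan 8).
St. John's is UTC−3:30, so local arrival = 07:07 − 3:30 = 03:37 on Jan 8.
Layover = 12:22 − 03:37 = 8 hours 45 minutes.

8 hours 45 minutes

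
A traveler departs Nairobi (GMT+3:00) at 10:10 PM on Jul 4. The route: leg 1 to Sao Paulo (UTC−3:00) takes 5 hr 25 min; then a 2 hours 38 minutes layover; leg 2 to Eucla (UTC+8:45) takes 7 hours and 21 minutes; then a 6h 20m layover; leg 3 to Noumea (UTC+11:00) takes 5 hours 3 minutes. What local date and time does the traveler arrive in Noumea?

8:57 AM on July 6

Convert departure to UTC: 10:10 PM − 3:00 = 7:10 PM UTC on Jul 4.
Add 5 hours and 25 minutes leg 1 → 12:35 AM UTC (Jul 5).
Add 2 hours 38 minutes layover in Sao Paulo → 3:13 AM UTC.
Add 7 hours 21 minutes leg 2 → 10:34 AM UTC.
Add 6 hours and 20 minutes layover in Eucla → 4:54 PM UTC.
Add 5 hours and 3 minutes leg 3 → 9:57 PM UTC.
Noumea is UTC+11:00, so local arrival = 9:57 PM + 11:00 = 8:57 AM on Jul 6.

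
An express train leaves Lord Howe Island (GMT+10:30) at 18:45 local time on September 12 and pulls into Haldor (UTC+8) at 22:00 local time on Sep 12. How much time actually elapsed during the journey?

Haldor is 2:30 behind Lord Howe Island.
Clock-face elapsed time (ignoring zones) is 3 hours 15 minutes.
Actual elapsed = 3 hours 15 minutes + 2:30 = 5 hours 45 minutes.

5 hours 45 minutes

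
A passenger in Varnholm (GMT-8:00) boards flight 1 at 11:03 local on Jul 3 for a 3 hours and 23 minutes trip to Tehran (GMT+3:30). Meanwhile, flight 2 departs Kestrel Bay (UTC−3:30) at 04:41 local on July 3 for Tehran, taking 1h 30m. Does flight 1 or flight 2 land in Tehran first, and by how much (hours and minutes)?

the second, by 12 hours 45 minutes

Flight 1 in UTC: 11:03 + 8:00 = 19:03 on Jul 3.
+3 hours and 23 minutes → arrive 22:26 UTC on Jul 3.
Flight 2 in UTC: 04:41 + 3:30 = 08:11 on Jul 3.
+1 hour 30 minutes → arrive 09:41 UTC on Jul 3.
Flight 2 lands earlier by 12 hours 45 minutes.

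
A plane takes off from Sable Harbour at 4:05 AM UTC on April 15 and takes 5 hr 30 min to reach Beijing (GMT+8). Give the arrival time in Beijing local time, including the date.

Departure is given in UTC: 4:05 AM on Apr 15.
Add 5 hours 30 minutes → 9:35 AM UTC.
Beijing is UTC+8:00: 9:35 AM + 8:00 = 5:35 PM on Apr 15.

5:35 PM on April 15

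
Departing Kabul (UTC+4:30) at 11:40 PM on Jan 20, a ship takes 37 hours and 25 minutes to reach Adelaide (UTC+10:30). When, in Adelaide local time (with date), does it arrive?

7:05 PM on January 22

Convert departure to UTC: 11:40 PM − 4:30 = 7:10 PM UTC on Jan 20.
Add 37 hours 25 minutes travel time → 8:35 AM UTC (Jan 22).
Adelaide is UTC+10:30, so local arrival = 8:35 AM + 10:30 = 7:05 PM on Jan 22.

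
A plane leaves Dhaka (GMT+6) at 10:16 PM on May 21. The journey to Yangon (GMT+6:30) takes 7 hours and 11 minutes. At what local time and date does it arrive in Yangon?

Convert departure to UTC: 10:16 PM − 6:00 = 4:16 PM UTC on May 21.
Add 7 hours 11 minutes travel time → 11:27 PM UTC.
Yangon is UTC+6:30, so local arrival = 11:27 PM + 6:30 = 5:57 AM on May 22.

5:57 AM on May 22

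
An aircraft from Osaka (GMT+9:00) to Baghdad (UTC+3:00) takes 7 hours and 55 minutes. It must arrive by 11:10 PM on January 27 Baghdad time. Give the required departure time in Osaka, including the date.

9:15 PM on Jan 27

Target arrival in UTC: 11:10 PM − 3:00 = 8:10 PM on Jan 27.
Subtract 7 hours and 55 minutes → departure 12:15 PM UTC on Jan 27.
Osaka is UTC+9:00: 12:15 PM + 9:00 = 9:15 PM on Jan 27.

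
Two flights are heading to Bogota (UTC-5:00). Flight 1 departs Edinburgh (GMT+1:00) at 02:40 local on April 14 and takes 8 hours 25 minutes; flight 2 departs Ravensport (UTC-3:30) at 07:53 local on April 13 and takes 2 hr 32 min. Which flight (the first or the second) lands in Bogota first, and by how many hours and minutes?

Flight 1 in UTC: 02:40 − 1:00 = 01:40 on Apr 14.
+8 hours and 25 minutes → arrive 10:05 UTC on Apr 14.
Flight 2 in UTC: 07:53 + 3:30 = 11:23 on Apr 13.
+2 hours and 32 minutes → arrive 13:55 UTC on Apr 13.
Flight 2 lands earlier by 20 hours 10 minutes.

the second, by 20 hours 10 minutes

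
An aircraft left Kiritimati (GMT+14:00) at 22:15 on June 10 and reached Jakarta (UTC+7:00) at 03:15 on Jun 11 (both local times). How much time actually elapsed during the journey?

Departure in UTC: 22:15 − 14:00 = 08:15 on Jun 10.
Arrival in UTC: 03:15 − 7:00 = 20:15 on Jun 10.
Elapsed = 20:15 − 08:15 = 12 hours.

12 hours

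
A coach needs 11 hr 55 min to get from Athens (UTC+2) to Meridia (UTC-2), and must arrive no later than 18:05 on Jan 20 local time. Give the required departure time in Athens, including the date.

10:10 on January 20

Target arrival in UTC: 18:05 + 2:00 = 20:05 on Jan 20.
Subtract 11 hours and 55 minutes → departure 08:10 UTC on Jan 20.
Athens is UTC+2:00: 08:10 + 2:00 = 10:10 on Jan 20.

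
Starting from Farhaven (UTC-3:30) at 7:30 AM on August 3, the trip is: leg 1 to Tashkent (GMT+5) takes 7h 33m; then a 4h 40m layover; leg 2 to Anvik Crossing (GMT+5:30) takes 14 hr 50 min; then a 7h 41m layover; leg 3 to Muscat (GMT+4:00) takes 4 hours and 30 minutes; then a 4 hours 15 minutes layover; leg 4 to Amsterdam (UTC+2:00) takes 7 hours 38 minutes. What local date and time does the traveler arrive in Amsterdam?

4:07 PM on August 5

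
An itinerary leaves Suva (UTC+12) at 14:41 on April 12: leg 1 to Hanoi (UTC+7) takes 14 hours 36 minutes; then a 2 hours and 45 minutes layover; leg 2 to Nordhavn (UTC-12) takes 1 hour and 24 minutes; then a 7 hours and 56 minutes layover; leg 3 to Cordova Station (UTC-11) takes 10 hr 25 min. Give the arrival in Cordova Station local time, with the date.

04:47 on Apr 13

Convert departure to UTC: 14:41 − 12:00 = 02:41 UTC on Apr 12.
Add 14 hours 36 minutes leg 1 → 17:17 UTC.
Add 2 hours 45 minutes layover in Hanoi → 20:02 UTC.
Add 1 hour and 24 minutes leg 2 → 21:26 UTC.
Add 7 hours and 56 minutes layover in Nordhavn → 05:22 UTC (Apr 13).
Add 10 hours 25 minutes leg 3 → 15:47 UTC.
Cordova Station is UTC−11:00, so local arrival = 15:47 − 11:00 = 04:47 on Apr 13.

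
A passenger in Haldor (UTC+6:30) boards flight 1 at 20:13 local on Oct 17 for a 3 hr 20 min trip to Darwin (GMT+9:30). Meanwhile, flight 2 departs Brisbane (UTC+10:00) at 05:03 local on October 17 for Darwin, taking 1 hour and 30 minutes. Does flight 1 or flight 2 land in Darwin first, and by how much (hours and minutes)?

the second, by 20 hours 30 minutes

Flight 1 in UTC: 20:13 − 6:30 = 13:43 on Oct 17.
+3 hours 20 minutes → arrive 17:03 UTC on Oct 17.
Flight 2 in UTC: 05:03 − 10:00 = 19:03 on Oct 16.
+1 hour and 30 minutes → arrive 20:33 UTC on Oct 16.
Flight 2 lands earlier by 20 hours 30 minutes.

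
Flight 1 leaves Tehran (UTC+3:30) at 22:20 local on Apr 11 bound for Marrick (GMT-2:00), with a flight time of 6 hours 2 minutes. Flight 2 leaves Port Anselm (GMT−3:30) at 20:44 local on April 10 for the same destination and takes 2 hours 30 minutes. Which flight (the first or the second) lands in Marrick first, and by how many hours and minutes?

the second, by 22 hours 8 minutes

Flight 1 in UTC: 22:20 − 3:30 = 18:50 on Apr 11.
+6 hours and 2 minutes → arrive 00:52 UTC on Apr 12.
Flight 2 in UTC: 20:44 + 3:30 = 00:14 on Apr 11.
+2 hours 30 minutes → arrive 02:44 UTC on Apr 11.
Flight 2 lands earlier by 22 hours 8 minutes.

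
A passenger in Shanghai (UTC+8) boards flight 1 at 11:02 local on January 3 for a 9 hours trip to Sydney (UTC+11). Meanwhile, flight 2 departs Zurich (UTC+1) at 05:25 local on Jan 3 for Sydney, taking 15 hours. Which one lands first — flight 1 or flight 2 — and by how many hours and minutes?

the first, by 7 hours 23 minutes

Flight 1 in UTC: 11:02 − 8:00 = 03:02 on Jan 3.
+9 hours → arrive 12:02 UTC on Jan 3.
Flight 2 in UTC: 05:25 − 1:00 = 04:25 on Jan 3.
+15 hours → arrive 19:25 UTC on Jan 3.
Flight 1 lands earlier by 7 hours 23 minutes.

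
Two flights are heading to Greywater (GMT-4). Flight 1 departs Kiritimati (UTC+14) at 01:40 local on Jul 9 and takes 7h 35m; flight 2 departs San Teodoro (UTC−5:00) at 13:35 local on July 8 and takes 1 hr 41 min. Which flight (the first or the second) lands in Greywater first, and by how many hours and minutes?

the first, by 1 hour 1 minute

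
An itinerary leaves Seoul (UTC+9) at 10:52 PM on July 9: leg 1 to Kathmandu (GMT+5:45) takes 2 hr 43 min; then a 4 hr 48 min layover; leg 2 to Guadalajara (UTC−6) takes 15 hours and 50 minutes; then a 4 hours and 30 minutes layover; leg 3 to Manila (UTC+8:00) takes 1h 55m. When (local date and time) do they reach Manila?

3:38 AM on Jul 11

Convert departure to UTC: 10:52 PM − 9:00 = 1:52 PM UTC on Jul 9.
Add 2 hours and 43 minutes leg 1 → 4:35 PM UTC.
Add 4 hours and 48 minutes layover in Kathmandu → 9:23 PM UTC.
Add 15 hours 50 minutes leg 2 → 1:13 PM UTC (Jul 10).
Add 4 hours and 30 minutes layover in Guadalajara → 5:43 PM UTC.
Add 1 hour and 55 minutes leg 3 → 7:38 PM UTC.
Manila is UTC+8:00, so local arrival = 7:38 PM + 8:00 = 3:38 AM on Jul 11.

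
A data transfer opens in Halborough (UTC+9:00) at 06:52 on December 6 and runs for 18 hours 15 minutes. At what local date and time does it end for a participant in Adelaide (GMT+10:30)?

Convert start to UTC: 06:52 − 9:00 = 21:52 UTC on Dec 5.
Add 18 hours and 15 minutes duration → 16:07 UTC (Dec 6).
Adelaide is UTC+10:30, so local end time = 16:07 + 10:30 = 02:37 on Dec 7.

02:37 on December 7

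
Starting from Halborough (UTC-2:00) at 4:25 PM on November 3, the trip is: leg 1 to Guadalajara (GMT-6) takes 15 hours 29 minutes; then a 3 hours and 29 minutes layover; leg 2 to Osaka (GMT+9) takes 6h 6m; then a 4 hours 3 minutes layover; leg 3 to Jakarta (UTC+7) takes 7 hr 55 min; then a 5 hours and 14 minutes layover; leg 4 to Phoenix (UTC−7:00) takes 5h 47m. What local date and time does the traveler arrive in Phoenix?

11:28 AM on November 5

Convert departure to UTC: 4:25 PM + 2:00 = 6:25 PM UTC on Nov 3.
Add 15 hours and 29 minutes leg 1 → 9:54 AM UTC (Nov 4).
Add 3 hours 29 minutes layover in Guadalajara → 1:23 PM UTC.
Add 6 hours and 6 minutes leg 2 → 7:29 PM UTC.
Add 4 hours 3 minutes layover in Osaka → 11:32 PM UTC.
Add 7 hours and 55 minutes leg 3 → 7:27 AM UTC (Nov 5).
Add 5 hours and 14 minutes layover in Jakarta → 12:41 PM UTC.
Add 5 hours and 47 minutes leg 4 → 6:28 PM UTC.
Phoenix is UTC−7:00, so local arrival = 6:28 PM − 7:00 = 11:28 AM on Nov 5.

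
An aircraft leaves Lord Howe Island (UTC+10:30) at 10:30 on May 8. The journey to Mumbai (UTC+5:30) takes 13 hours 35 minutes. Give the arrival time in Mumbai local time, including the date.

Convert departure to UTC: 10:30 − 10:30 = 00:00 UTC on May 8.
Add 13 hours and 35 minutes travel time → 13:35 UTC.
Mumbai is UTC+5:30, so local arrival = 13:35 + 5:30 = 19:05 on May 8.

19:05 on May 8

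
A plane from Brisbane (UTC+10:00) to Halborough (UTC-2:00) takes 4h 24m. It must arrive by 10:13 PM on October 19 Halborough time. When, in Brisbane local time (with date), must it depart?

5:49 AM on October 20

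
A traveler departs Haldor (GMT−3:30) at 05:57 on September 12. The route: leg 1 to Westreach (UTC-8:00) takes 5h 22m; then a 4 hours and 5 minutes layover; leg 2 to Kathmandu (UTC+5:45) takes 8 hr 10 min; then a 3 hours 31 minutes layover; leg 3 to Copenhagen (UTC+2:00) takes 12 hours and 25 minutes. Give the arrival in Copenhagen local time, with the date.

21:00 on September 13

Convert departure to UTC: 05:57 + 3:30 = 09:27 UTC on Sep 12.
Add 5 hours and 22 minutes leg 1 → 14:49 UTC.
Add 4 hours 5 minutes layover in Westreach → 18:54 UTC.
Add 8 hours and 10 minutes leg 2 → 03:04 UTC (Sep 13).
Add 3 hours 31 minutes layover in Kathmandu → 06:35 UTC.
Add 12 hours and 25 minutes leg 3 → 19:00 UTC.
Copenhagen is UTC+2:00, so local arrival = 19:00 + 2:00 = 21:00 on Sep 13.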